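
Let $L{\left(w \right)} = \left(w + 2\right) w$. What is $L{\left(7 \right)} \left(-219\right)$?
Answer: $-13797$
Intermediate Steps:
$L{\left(w \right)} = w \left(2 + w\right)$ ($L{\left(w \right)} = \left(2 + w\right) w = w \left(2 + w\right)$)
$L{\left(7 \right)} \left(-219\right) = 7 \left(2 + 7\right) \left(-219\right) = 7 \cdot 9 \left(-219\right) = 63 \left(-219\right) = -13797$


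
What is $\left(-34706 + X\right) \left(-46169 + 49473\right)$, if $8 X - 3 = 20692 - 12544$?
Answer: $-111302261$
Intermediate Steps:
$X = \frac{8151}{8}$ ($X = \frac{3}{8} + \frac{20692 - 12544}{8} = \frac{3}{8} + \frac{1}{8} \cdot 8148 = \frac{3}{8} + \frac{2037}{2} = \frac{8151}{8} \approx 1018.9$)
$\left(-34706 + X\right) \left(-46169 + 49473\right) = \left(-34706 + \frac{8151}{8}\right) \left(-46169 + 49473\right) = \left(- \frac{269497}{8}\right) 3304 = -111302261$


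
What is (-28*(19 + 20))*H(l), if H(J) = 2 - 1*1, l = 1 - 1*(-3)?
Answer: -1092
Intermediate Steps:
l = 4 (l = 1 + 3 = 4)
H(J) = 1 (H(J) = 2 - 1 = 1)
(-28*(19 + 20))*H(l) = -28*(19 + 20)*1 = -28*39*1 = -1092*1 = -1092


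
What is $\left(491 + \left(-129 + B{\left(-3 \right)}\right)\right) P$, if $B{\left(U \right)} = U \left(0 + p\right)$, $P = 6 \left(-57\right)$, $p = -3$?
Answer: $-126882$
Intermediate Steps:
$P = -342$
$B{\left(U \right)} = - 3 U$ ($B{\left(U \right)} = U \left(0 - 3\right) = U \left(-3\right) = - 3 U$)
$\left(491 + \left(-129 + B{\left(-3 \right)}\right)\right) P = \left(491 - 120\right) \left(-342\right) = 371 \left(-342\right) = -126882$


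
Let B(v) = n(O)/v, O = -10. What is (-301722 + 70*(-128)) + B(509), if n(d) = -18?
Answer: -158137156/509 ≈ -3.1068e+5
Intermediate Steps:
B(v) = -18/v
(-301722 + 70*(-128)) + B(509) = (-301722 + 70*(-128)) - 18/509 = (-301722 - 8960) - 18*1/509 = -310682 - 18/509 = -158137156/509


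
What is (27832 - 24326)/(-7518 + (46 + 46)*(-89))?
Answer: -1753/7853 ≈ -0.22323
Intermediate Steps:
(27832 - 24326)/(-7518 + (46 + 46)*(-89)) = 3506/(-7518 + 92*(-89)) = 3506/(-7518 - 8188) = 3506/(-15706) = 3506*(-1/15706) = -1753/7853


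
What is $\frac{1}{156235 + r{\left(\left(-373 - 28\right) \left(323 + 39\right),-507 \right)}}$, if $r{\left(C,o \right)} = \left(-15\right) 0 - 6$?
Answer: $\frac{1}{156229} \approx 6.4009 \cdot 10^{-6}$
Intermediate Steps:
$r{\left(C,o \right)} = -6$ ($r{\left(C,o \right)} = 0 - 6 = -6$)
$\frac{1}{156235 + r{\left(\left(-373 - 28\right) \left(323 + 39\right),-507 \right)}} = \frac{1}{156235 - 6} = \frac{1}{156229}$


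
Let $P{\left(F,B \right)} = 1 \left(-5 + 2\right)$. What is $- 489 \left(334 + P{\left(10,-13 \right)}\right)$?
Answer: $-161859$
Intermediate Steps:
$P{\left(F,B \right)} = -3$ ($P{\left(F,B \right)} = 1 \left(-3\right) = -3$)
$- 489 \left(334 + P{\left(10,-13 \right)}\right) = - 489 \left(334 - 3\right) = \left(-489\right) 331 = -161859$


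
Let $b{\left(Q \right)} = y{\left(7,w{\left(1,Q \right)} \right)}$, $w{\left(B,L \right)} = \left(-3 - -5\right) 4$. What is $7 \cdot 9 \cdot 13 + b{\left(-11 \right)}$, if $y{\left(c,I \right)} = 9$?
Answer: $828$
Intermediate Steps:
$w{\left(B,L \right)} = 8$ ($w{\left(B,L \right)} = \left(-3 + 5\right) 4 = 2 \cdot 4 = 8$)
$b{\left(Q \right)} = 9$
$7 \cdot 9 \cdot 13 + b{\left(-11 \right)} = 7 \cdot 9 \cdot 13 + 9 = 63 \cdot 13 + 9 = 819 + 9 = 828$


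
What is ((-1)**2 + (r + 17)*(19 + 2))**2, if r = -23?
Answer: 15625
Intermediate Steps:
((-1)**2 + (r + 17)*(19 + 2))**2 = ((-1)**2 + (-23 + 17)*(19 + 2))**2 = (1 - 6*21)**2 = (1 - 126)**2 = (-125)**2 = 15625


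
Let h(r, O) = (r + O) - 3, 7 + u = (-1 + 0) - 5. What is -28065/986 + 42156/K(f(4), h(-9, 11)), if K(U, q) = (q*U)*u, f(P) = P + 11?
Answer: 12031047/64090 ≈ 187.72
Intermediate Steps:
f(P) = 11 + P
u = -13 (u = -7 + ((-1 + 0) - 5) = -7 + (-1 - 5) = -7 - 6 = -13)
h(r, O) = -3 + O + r (h(r, O) = (O + r) - 3 = -3 + O + r)
K(U, q) = -13*U*q (K(U, q) = (q*U)*(-13) = (U*q)*(-13) = -13*U*q)
-28065/986 + 42156/K(f(4), h(-9, 11)) = -28065/986 + 42156/((-13*(11 + 4)*(-3 + 11 - 9))) = -28065*1/986 + 42156/((-13*15*(-1))) = -28065/986 + 42156/195 = -28065/986 + 42156*(1/195) = -28065/986 + 14052/65 = 12031047/64090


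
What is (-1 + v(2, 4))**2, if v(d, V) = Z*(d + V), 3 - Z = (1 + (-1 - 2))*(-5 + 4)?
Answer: 25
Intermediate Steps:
Z = 1 (Z = 3 - (1 + (-1 - 2))*(-5 + 4) = 3 - (1 - 3)*(-1) = 3 - (-2)*(-1) = 3 - 1*2 = 3 - 2 = 1)
v(d, V) = V + d (v(d, V) = 1*(d + V) = 1*(V + d) = V + d)
(-1 + v(2, 4))**2 = (-1 + (4 + 2))**2 = (-1 + 6)**2 = 5**2 = 25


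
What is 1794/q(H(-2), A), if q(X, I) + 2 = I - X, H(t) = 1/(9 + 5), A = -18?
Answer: -25116/281 ≈ -89.381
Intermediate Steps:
H(t) = 1/14
q(X, I) = -2 + I - X (q(X, I) = -2 + (I - X) = -2 + I - X)
1794/q(H(-2), A) = 1794/(-2 - 18 - 1*1/14) = 1794/(-2 - 18 - 1/14) = 1794/(-281/14) = 1794*(-14/281) = -25116/281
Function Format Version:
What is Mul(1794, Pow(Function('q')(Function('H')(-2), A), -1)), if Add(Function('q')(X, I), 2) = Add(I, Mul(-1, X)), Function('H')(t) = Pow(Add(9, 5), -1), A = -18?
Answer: Rational(-25116, 281) ≈ -89.381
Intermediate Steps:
Function('H')(t) = Rational(1, 14) (Function('H')(t) = Pow(14, -1) = Rational(1, 14))
Function('q')(X, I) = Add(-2, I, Mul(-1, X)) (Function('q')(X, I) = Add(-2, Add(I, Mul(-1, X))) = Add(-2, I, Mul(-1, X)))
Mul(1794, Pow(Function('q')(Function('H')(-2), A), -1)) = Mul(1794, Pow(Add(-2, -18, Mul(-1, Rational(1, 14))), -1)) = Mul(1794, Pow(Add(-2, -18, Rational(-1, 14)), -1)) = Mul(1794, Pow(Rational(-281, 14), -1)) = Mul(1794, Rational(-14, 281)) = Rational(-25116, 281)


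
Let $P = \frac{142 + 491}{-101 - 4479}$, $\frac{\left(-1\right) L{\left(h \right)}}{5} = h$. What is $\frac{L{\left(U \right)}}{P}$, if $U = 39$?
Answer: $\frac{297700}{211} \approx 1410.9$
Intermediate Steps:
$L{\left(h \right)} = - 5 h$
$P = - \frac{633}{4580}$ ($P = \frac{633}{-4580} = 633 \left(- \frac{1}{4580}\right) = - \frac{633}{4580} \approx -0.13821$)
$\frac{L{\left(U \right)}}{P} = \frac{\left(-5\right) 39}{- \frac{633}{4580}} = \left(-195\right) \left(- \frac{4580}{633}\right) = \frac{297700}{211}$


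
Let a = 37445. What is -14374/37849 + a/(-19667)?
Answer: -1699949263/744376283 ≈ -2.2837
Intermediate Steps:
-14374/37849 + a/(-19667) = -14374/37849 + 37445/(-19667) = -14374*1/37849 + 37445*(-1/19667) = -14374/37849 - 37445/19667 = -1699949263/744376283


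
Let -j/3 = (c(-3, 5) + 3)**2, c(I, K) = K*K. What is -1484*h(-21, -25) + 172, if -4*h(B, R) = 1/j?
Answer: 57739/336 ≈ 171.84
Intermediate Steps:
c(I, K) = K**2
j = -2352 (j = -3*(5**2 + 3)**2 = -3*(25 + 3)**2 = -3*28**2 = -3*784 = -2352)
h(B, R) = 1/9408 (h(B, R) = -1/4/(-2352) = -1/4*(-1/2352) = 1/9408)
-1484*h(-21, -25) + 172 = -1484*1/9408 + 172 = -53/336 + 172 = 57739/336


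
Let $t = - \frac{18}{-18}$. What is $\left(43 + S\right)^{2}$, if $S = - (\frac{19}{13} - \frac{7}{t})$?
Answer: $\frac{398161}{169} \approx 2356.0$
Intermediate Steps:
$t = 1$ ($t = \left(-18\right) \left(- \frac{1}{18}\right) = 1$)
$S = \frac{72}{13}$ ($S = - (\frac{19}{13} - \frac{7}{1}) = - (19 \cdot \frac{1}{13} - 7) = - (\frac{19}{13} - 7) = \left(-1\right) \left(- \frac{72}{13}\right) = \frac{72}{13} \approx 5.5385$)
$\left(43 + S\right)^{2} = \left(43 + \frac{72}{13}\right)^{2} = \left(\frac{631}{13}\right)^{2} = \frac{398161}{169}$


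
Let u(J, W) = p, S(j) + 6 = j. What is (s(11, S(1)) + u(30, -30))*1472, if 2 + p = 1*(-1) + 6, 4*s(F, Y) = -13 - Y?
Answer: 1472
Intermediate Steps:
S(j) = -6 + j
s(F, Y) = -13/4 - Y/4 (s(F, Y) = (-13 - Y)/4 = -13/4 - Y/4)
p = 3 (p = -2 + (1*(-1) + 6) = -2 + (-1 + 6) = -2 + 5 = 3)
u(J, W) = 3
(s(11, S(1)) + u(30, -30))*1472 = ((-13/4 - (-6 + 1)/4) + 3)*1472 = ((-13/4 - 1/4*(-5)) + 3)*1472 = ((-13/4 + 5/4) + 3)*1472 = (-2 + 3)*1472 = 1*1472 = 1472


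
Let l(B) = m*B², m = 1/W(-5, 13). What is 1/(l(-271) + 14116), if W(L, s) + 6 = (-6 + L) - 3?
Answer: 20/208879 ≈ 9.5749e-5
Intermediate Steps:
W(L, s) = -15 + L (W(L, s) = -6 + ((-6 + L) - 3) = -6 + (-9 + L) = -15 + L)
m = -1/20 (m = 1/(-15 - 5) = 1/(-20) = -1/20 ≈ -0.050000)
l(B) = -B²/20
1/(l(-271) + 14116) = 1/(-1/20*(-271)² + 14116) = 1/(-1/20*73441 + 14116) = 1/(-73441/20 + 14116) = 1/(208879/20) = 20/208879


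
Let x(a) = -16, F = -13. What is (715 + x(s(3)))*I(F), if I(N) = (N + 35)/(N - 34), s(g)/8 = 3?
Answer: -15378/47 ≈ -327.19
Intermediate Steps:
s(g) = 24 (s(g) = 8*3 = 24)
I(N) = (35 + N)/(-34 + N)
(715 + x(s(3)))*I(F) = (715 - 16)*((35 - 13)/(-34 - 13)) = 699*(22/(-47)) = 699*(-1/47*22) = 699*(-22/47) = -15378/47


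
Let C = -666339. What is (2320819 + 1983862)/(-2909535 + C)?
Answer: -4304681/3575874 ≈ -1.2038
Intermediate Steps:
(2320819 + 1983862)/(-2909535 + C) = (2320819 + 1983862)/(-2909535 - 666339) = 4304681/(-3575874) = 4304681*(-1/3575874) = -4304681/3575874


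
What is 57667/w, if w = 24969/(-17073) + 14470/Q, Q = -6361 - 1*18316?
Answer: -1156938478467/41105063 ≈ -28146.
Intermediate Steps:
Q = -24677 (Q = -6361 - 18316 = -24677)
w = -41105063/20062401 (w = 24969/(-17073) + 14470/(-24677) = 24969*(-1/17073) + 14470*(-1/24677) = -1189/813 - 14470/24677 = -41105063/20062401 ≈ -2.0489)
57667/w = 57667/(-41105063/20062401) = 57667*(-20062401/41105063) = -1156938478467/41105063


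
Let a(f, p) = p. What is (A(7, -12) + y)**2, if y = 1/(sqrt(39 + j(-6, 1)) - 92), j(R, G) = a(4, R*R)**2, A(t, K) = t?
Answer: (49811 - sqrt(1335))**2/50822641 ≈ 48.748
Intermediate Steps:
j(R, G) = R**4 (j(R, G) = (R*R)**2 = (R**2)**2 = R**4)
y = 1/(-92 + sqrt(1335)) (y = 1/(sqrt(39 + (-6)**4) - 92) = 1/(sqrt(39 + 1296) - 92) = 1/(sqrt(1335) - 92) = 1/(-92 + sqrt(1335)) ≈ -0.018030)
(A(7, -12) + y)**2 = (7 + (-92/7129 - sqrt(1335)/7129))**2 = (49811/7129 - sqrt(1335)/7129)**2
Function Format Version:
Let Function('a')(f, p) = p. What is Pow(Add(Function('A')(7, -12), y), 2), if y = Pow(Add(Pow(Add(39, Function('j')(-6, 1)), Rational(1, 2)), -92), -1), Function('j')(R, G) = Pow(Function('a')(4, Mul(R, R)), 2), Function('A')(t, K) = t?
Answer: Mul(Rational(1, 50822641), Pow(Add(49811, Mul(-1, Pow(1335, Rational(1, 2)))), 2)) ≈ 48.748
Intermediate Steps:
Function('j')(R, G) = Pow(R, 4) (Function('j')(R, G) = Pow(Mul(R, R), 2) = Pow(Pow(R, 2), 2) = Pow(R, 4))
y = Pow(Add(-92, Pow(1335, Rational(1, 2))), -1) (y = Pow(Add(Pow(Add(39, Pow(-6, 4)), Rational(1, 2)), -92), -1) = Pow(Add(Pow(Add(39, 1296), Rational(1, 2)), -92), -1) = Pow(Add(Pow(1335, Rational(1, 2)), -92), -1) = Pow(Add(-92, Pow(1335, Rational(1, 2))), -1) ≈ -0.018030)
Pow(Add(Function('A')(7, -12), y), 2) = Pow(Add(7, Add(Rational(-92, 7129), Mul(Rational(-1, 7129), Pow(1335, Rational(1, 2))))), 2) = Pow(Add(Rational(49811, 7129), Mul(Rational(-1, 7129), Pow(1335, Rational(1, 2)))), 2)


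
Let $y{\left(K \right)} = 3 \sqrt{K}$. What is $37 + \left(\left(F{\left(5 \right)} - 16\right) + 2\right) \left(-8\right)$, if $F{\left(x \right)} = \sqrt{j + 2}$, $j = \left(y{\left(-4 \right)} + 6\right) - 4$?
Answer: $149 - 8 \sqrt{4 + 6 i} \approx 130.06 - 10.137 i$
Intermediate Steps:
$j = 2 + 6 i$ ($j = \left(3 \sqrt{-4} + 6\right) - 4 = \left(3 \cdot 2 i + 6\right) - 4 = \left(6 i + 6\right) - 4 = \left(6 + 6 i\right) - 4 = 2 + 6 i \approx 2.0 + 6.0 i$)
$F{\left(x \right)} = \sqrt{4 + 6 i}$ ($F{\left(x \right)} = \sqrt{\left(2 + 6 i\right) + 2} = \sqrt{4 + 6 i}$)
$37 + \left(\left(F{\left(5 \right)} - 16\right) + 2\right) \left(-8\right) = 37 + \left(\left(\sqrt{4 + 6 i} - 16\right) + 2\right) \left(-8\right) = 37 + \left(\left(-16 + \sqrt{4 + 6 i}\right) + 2\right) \left(-8\right) = 37 + \left(-14 + \sqrt{4 + 6 i}\right) \left(-8\right) = 37 + \left(112 - 8 \sqrt{4 + 6 i}\right) = 149 - 8 \sqrt{4 + 6 i}$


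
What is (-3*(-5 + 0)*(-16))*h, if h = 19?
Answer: -4560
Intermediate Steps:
(-3*(-5 + 0)*(-16))*h = (-3*(-5 + 0)*(-16))*19 = (-3*(-5)*(-16))*19 = (15*(-16))*19 = -240*19 = -4560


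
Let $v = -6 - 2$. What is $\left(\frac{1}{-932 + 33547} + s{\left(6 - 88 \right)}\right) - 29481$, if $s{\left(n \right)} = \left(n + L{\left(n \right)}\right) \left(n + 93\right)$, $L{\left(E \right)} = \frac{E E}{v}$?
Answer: $- \frac{2584967053}{65230} \approx -39629.0$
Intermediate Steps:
$v = -8$ ($v = -6 - 2 = -8$)
$L{\left(E \right)} = - \frac{E^{2}}{8}$ ($L{\left(E \right)} = \frac{E E}{-8} = E^{2} \left(- \frac{1}{8}\right) = - \frac{E^{2}}{8}$)
$s{\left(n \right)} = \left(93 + n\right) \left(n - \frac{n^{2}}{8}\right)$ ($s{\left(n \right)} = \left(n - \frac{n^{2}}{8}\right) \left(n + 93\right) = \left(n - \frac{n^{2}}{8}\right) \left(93 + n\right) = \left(93 + n\right) \left(n - \frac{n^{2}}{8}\right)$)
$\left(\frac{1}{-932 + 33547} + s{\left(6 - 88 \right)}\right) - 29481 = \left(\frac{1}{-932 + 33547} + \frac{\left(6 - 88\right) \left(744 - \left(6 - 88\right)^{2} - 85 \left(6 - 88\right)\right)}{8}\right) - 29481 = \left(\frac{1}{32615} + \frac{\left(6 - 88\right) \left(744 - \left(6 - 88\right)^{2} - 85 \left(6 - 88\right)\right)}{8}\right) - 29481 = \left(\frac{1}{32615} + \frac{1}{8} \left(-82\right) \left(744 - \left(-82\right)^{2} - -6970\right)\right) - 29481 = \left(\frac{1}{32615} + \frac{1}{8} \left(-82\right) \left(744 - 6724 + 6970\right)\right) - 29481 = \left(\frac{1}{32615} + \frac{1}{8} \left(-82\right) 990\right) - 29481 = \left(\frac{1}{32615} - \frac{20295}{2}\right) - 29481 = - \frac{661921423}{65230} - 29481 = - \frac{2584967053}{65230}$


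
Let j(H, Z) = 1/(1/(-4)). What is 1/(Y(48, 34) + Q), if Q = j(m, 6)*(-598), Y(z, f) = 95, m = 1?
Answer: 1/2487 ≈ 0.00040209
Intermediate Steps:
j(H, Z) = -4 (j(H, Z) = 1/(-¼) = -4)
Q = 2392 (Q = -4*(-598) = 2392)
1/(Y(48, 34) + Q) = 1/(95 + 2392) = 1/2487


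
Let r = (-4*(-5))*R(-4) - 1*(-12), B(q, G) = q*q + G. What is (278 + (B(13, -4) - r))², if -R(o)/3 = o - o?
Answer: 185761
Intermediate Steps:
R(o) = 0 (R(o) = -3*(o - o) = -3*0 = 0)
B(q, G) = G + q² (B(q, G) = q² + G = G + q²)
r = 12 (r = -4*(-5)*0 - 1*(-12) = 20*0 + 12 = 0 + 12 = 12)
(278 + (B(13, -4) - r))² = (278 + ((-4 + 13²) - 1*12))² = (278 + ((-4 + 169) - 12))² = (278 + (165 - 12))² = (278 + 153)² = 431² = 185761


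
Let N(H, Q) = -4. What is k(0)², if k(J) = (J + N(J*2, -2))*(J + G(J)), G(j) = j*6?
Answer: 0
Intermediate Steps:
G(j) = 6*j
k(J) = 7*J*(-4 + J) (k(J) = (J - 4)*(J + 6*J) = (-4 + J)*(7*J) = 7*J*(-4 + J))
k(0)² = (7*0*(-4 + 0))² = (7*0*(-4))² = 0² = 0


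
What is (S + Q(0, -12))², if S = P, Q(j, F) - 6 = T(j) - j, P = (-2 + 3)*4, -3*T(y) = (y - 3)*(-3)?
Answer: 49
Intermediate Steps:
T(y) = -3 + y (T(y) = -(y - 3)*(-3)/3 = -(-3 + y)*(-3)/3 = -(9 - 3*y)/3 = -3 + y)
P = 4 (P = 1*4 = 4)
Q(j, F) = 3 (Q(j, F) = 6 + ((-3 + j) - j) = 6 - 3 = 3)
S = 4
(S + Q(0, -12))² = (4 + 3)² = 7² = 49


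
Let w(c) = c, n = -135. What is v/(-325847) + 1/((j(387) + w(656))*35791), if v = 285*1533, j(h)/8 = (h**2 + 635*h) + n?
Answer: -49471433501635393/36896163221555176 ≈ -1.3408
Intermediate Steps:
j(h) = -1080 + 8*h**2 + 5080*h (j(h) = 8*((h**2 + 635*h) - 135) = 8*(-135 + h**2 + 635*h) = -1080 + 8*h**2 + 5080*h)
v = 436905
v/(-325847) + 1/((j(387) + w(656))*35791) = 436905/(-325847) + 1/(((-1080 + 8*387**2 + 5080*387) + 656)*35791) = 436905*(-1/325847) + (1/35791)/((-1080 + 8*149769 + 1965960) + 656) = -436905/325847 + (1/35791)/((-1080 + 1198152 + 1965960) + 656) = -436905/325847 + (1/35791)/(3163032 + 656) = -436905/325847 + (1/35791)/3163688 = -436905/325847 + (1/3163688)*(1/35791) = -436905/325847 + 1/113231557208 = -49471433501635393/36896163221555176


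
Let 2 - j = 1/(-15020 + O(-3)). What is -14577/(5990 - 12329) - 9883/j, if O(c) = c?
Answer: -313575990544/63489311 ≈ -4939.0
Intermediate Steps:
j = 30047/15023 (j = 2 - 1/(-15020 - 3) = 2 - 1/(-15023) = 2 - 1*(-1/15023) = 2 + 1/15023 = 30047/15023 ≈ 2.0001)
-14577/(5990 - 12329) - 9883/j = -14577/(5990 - 12329) - 9883/30047/15023 = -14577/(-6339) - 9883*15023/30047 = -14577*(-1/6339) - 148472309/30047 = 4859/2113 - 148472309/30047 = -313575990544/63489311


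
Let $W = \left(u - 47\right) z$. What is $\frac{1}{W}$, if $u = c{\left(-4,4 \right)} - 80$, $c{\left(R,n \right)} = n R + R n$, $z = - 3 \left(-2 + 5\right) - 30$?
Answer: $\frac{1}{6201} \approx 0.00016126$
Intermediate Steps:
$z = -39$ ($z = \left(-3\right) 3 - 30 = -9 - 30 = -39$)
$c{\left(R,n \right)} = 2 R n$ ($c{\left(R,n \right)} = R n + R n = 2 R n$)
$u = -112$ ($u = 2 \left(-4\right) 4 - 80 = -32 - 80 = -112$)
$W = 6201$ ($W = \left(-112 - 47\right) \left(-39\right) = \left(-159\right) \left(-39\right) = 6201$)
$\frac{1}{W} = \frac{1}{6201}$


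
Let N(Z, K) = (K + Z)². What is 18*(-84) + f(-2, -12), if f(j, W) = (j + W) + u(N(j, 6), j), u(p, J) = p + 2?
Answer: -1508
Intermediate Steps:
u(p, J) = 2 + p
f(j, W) = 2 + W + j + (6 + j)² (f(j, W) = (j + W) + (2 + (6 + j)²) = (W + j) + (2 + (6 + j)²) = 2 + W + j + (6 + j)²)
18*(-84) + f(-2, -12) = 18*(-84) + (2 - 12 - 2 + (6 - 2)²) = -1512 + (2 - 12 - 2 + 4²) = -1512 + (2 - 12 - 2 + 16) = -1512 + 4 = -1508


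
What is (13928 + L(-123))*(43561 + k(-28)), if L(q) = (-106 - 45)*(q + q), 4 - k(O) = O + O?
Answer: 2227898954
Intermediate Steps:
k(O) = 4 - 2*O (k(O) = 4 - (O + O) = 4 - 2*O)
L(q) = -302*q
(13928 + L(-123))*(43561 + k(-28)) = (13928 - 302*(-123))*(43561 + (4 - 2*(-28))) = (13928 + 37146)*(43561 + (4 + 56)) = 51074*(43561 + 60) = 51074*43621 = 2227898954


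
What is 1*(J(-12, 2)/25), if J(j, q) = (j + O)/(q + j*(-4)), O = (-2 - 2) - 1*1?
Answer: -17/1250 ≈ -0.013600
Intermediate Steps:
O = -5 (O = -4 - 1 = -5)
J(j, q) = (-5 + j)/(q - 4*j) (J(j, q) = (j - 5)/(q + j*(-4)) = (-5 + j)/(q - 4*j))
1*(J(-12, 2)/25) = 1*(((5 - 1*(-12))/(-1*2 + 4*(-12)))/25) = 1*(((5 + 12)/(-2 - 48))*(1/25)) = 1*((17/(-50))*(1/25)) = 1*(-1/50*17*(1/25)) = 1*(-17/50*1/25) = 1*(-17/1250) = -17/1250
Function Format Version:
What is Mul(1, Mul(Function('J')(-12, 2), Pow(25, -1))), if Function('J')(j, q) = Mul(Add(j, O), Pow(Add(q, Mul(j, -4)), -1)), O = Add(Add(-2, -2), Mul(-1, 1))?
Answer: Rational(-17, 1250) ≈ -0.013600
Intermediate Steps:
O = -5 (O = Add(-4, -1) = -5)
Function('J')(j, q) = Mul(Pow(Add(q, Mul(-4, j)), -1), Add(-5, j)) (Function('J')(j, q) = Mul(Add(j, -5), Pow(Add(q, Mul(j, -4)), -1)) = Mul(Add(-5, j), Pow(Add(q, Mul(-4, j)), -1)) = Mul(Pow(Add(q, Mul(-4, j)), -1), Add(-5, j)))
Mul(1, Mul(Function('J')(-12, 2), Pow(25, -1))) = Mul(1, Mul(Mul(Pow(Add(Mul(-1, 2), Mul(4, -12)), -1), Add(5, Mul(-1, -12))), Pow(25, -1))) = Mul(1, Mul(Mul(Pow(Add(-2, -48), -1), Add(5, 12)), Rational(1, 25))) = Mul(1, Mul(Mul(Pow(-50, -1), 17), Rational(1, 25))) = Mul(1, Mul(Mul(Rational(-1, 50), 17), Rational(1, 25))) = Mul(1, Mul(Rational(-17, 50), Rational(1, 25))) = Mul(1, Rational(-17, 1250)) = Rational(-17, 1250)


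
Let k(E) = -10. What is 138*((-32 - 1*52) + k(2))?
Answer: -12972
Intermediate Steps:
138*((-32 - 1*52) + k(2)) = 138*((-32 - 1*52) - 10) = 138*((-32 - 52) - 10) = 138*(-84 - 10) = 138*(-94) = -12972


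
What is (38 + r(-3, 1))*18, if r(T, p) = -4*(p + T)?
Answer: 828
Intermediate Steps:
r(T, p) = -4*T - 4*p (r(T, p) = -4*(T + p) = -4*T - 4*p)
(38 + r(-3, 1))*18 = (38 + (-4*(-3) - 4*1))*18 = (38 + (12 - 4))*18 = (38 + 8)*18 = 46*18 = 828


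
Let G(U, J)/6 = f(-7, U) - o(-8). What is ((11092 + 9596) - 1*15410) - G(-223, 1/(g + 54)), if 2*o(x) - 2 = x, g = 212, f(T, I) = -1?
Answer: 5266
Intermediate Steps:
o(x) = 1 + x/2
G(U, J) = 12 (G(U, J) = 6*(-1 - (1 + (½)*(-8))) = 6*(-1 - (1 - 4)) = 6*(-1 - 1*(-3)) = 6*(-1 + 3) = 6*2 = 12)
((11092 + 9596) - 1*15410) - G(-223, 1/(g + 54)) = ((11092 + 9596) - 1*15410) - 1*12 = (20688 - 15410) - 12 = 5278 - 12 = 5266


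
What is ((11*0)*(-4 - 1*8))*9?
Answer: 0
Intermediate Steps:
((11*0)*(-4 - 1*8))*9 = (0*(-4 - 8))*9 = (0*(-12))*9 = 0*9 = 0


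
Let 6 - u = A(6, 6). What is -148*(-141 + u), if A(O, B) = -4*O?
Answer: 16428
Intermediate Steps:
u = 30 (u = 6 - (-4)*6 = 6 - 1*(-24) = 6 + 24 = 30)
-148*(-141 + u) = -148*(-141 + 30) = -148*(-111) = 16428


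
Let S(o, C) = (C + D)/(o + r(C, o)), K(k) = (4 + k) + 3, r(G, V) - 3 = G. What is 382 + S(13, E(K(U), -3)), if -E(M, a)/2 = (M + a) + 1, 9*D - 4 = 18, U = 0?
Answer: 10280/27 ≈ 380.74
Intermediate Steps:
r(G, V) = 3 + G
D = 22/9 (D = 4/9 + (⅑)*18 = 4/9 + 2 = 22/9 ≈ 2.4444)
K(k) = 7 + k
E(M, a) = -2 - 2*M - 2*a (E(M, a) = -2*((M + a) + 1) = -2*(1 + M + a) = -2 - 2*M - 2*a)
S(o, C) = (22/9 + C)/(3 + C + o) (S(o, C) = (C + 22/9)/(o + (3 + C)) = (22/9 + C)/(3 + C + o))
382 + S(13, E(K(U), -3)) = 382 + (22/9 + (-2 - 2*(7 + 0) - 2*(-3)))/(3 + (-2 - 2*(7 + 0) - 2*(-3)) + 13) = 382 + (22/9 + (-2 - 2*7 + 6))/(3 + (-2 - 2*7 + 6) + 13) = 382 + (22/9 + (-2 - 14 + 6))/(3 + (-2 - 14 + 6) + 13) = 382 + (22/9 - 10)/(3 - 10 + 13) = 382 - 68/9/6 = 382 + (⅙)*(-68/9) = 382 - 34/27 = 10280/27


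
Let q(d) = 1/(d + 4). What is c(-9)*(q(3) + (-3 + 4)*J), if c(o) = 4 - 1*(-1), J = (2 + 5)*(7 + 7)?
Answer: 3435/7 ≈ 490.71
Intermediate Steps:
q(d) = 1/(4 + d)
J = 98 (J = 7*14 = 98)
c(o) = 5 (c(o) = 4 + 1 = 5)
c(-9)*(q(3) + (-3 + 4)*J) = 5*(1/(4 + 3) + (-3 + 4)*98) = 5*(1/7 + 1*98) = 5*(⅐ + 98) = 5*(687/7) = 3435/7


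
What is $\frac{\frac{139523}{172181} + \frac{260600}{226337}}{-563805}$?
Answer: $- \frac{76449585851}{21972005750763585} \approx -3.4794 \cdot 10^{-6}$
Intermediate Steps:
$\frac{\frac{139523}{172181} + \frac{260600}{226337}}{-563805} = \left(139523 \cdot \frac{1}{172181} + 260600 \cdot \frac{1}{226337}\right) \left(- \frac{1}{563805}\right) = \left(\frac{139523}{172181} + \frac{260600}{226337}\right) \left(- \frac{1}{563805}\right) = \frac{76449585851}{38970930997} \left(- \frac{1}{563805}\right) = - \frac{76449585851}{21972005750763585}$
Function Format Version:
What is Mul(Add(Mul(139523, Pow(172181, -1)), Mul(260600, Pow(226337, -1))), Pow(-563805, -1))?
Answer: Rational(-76449585851, 21972005750763585) ≈ -3.4794e-6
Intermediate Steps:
Mul(Add(Mul(139523, Pow(172181, -1)), Mul(260600, Pow(226337, -1))), Pow(-563805, -1)) = Mul(Add(Mul(139523, Rational(1, 172181)), Mul(260600, Rational(1, 226337))), Rational(-1, 563805)) = Mul(Add(Rational(139523, 172181), Rational(260600, 226337)), Rational(-1, 563805)) = Mul(Rational(76449585851, 38970930997), Rational(-1, 563805)) = Rational(-76449585851, 21972005750763585)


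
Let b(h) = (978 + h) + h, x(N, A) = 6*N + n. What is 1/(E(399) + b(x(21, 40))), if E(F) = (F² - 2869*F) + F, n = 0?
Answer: -1/983901 ≈ -1.0164e-6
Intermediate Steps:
x(N, A) = 6*N (x(N, A) = 6*N + 0 = 6*N)
b(h) = 978 + 2*h
E(F) = F² - 2868*F
1/(E(399) + b(x(21, 40))) = 1/(399*(-2868 + 399) + (978 + 2*(6*21))) = 1/(399*(-2469) + (978 + 2*126)) = 1/(-985131 + (978 + 252)) = 1/(-985131 + 1230) = 1/(-983901) = -1/983901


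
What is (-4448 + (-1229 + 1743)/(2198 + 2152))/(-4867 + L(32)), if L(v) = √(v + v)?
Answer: 9674143/10568325 ≈ 0.91539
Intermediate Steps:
L(v) = √2*√v (L(v) = √(2*v) = √2*√v)
(-4448 + (-1229 + 1743)/(2198 + 2152))/(-4867 + L(32)) = (-4448 + (-1229 + 1743)/(2198 + 2152))/(-4867 + √2*√32) = (-4448 + 514/4350)/(-4867 + √2*(4*√2)) = (-4448 + 514*(1/4350))/(-4867 + 8) = (-4448 + 257/2175)/(-4859) = -9674143/2175*(-1/4859) = 9674143/10568325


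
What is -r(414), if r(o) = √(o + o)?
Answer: -6*√23 ≈ -28.775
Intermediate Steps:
r(o) = √2*√o (r(o) = √(2*o) = √2*√o)
-r(414) = -√2*√414 = -√2*3*√46 = -6*√23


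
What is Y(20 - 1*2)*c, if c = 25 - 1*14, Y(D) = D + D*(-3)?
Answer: -396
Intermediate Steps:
Y(D) = -2*D (Y(D) = D - 3*D = -2*D)
c = 11 (c = 25 - 14 = 11)
Y(20 - 1*2)*c = -2*(20 - 1*2)*11 = -2*(20 - 2)*11 = -2*18*11 = -36*11 = -396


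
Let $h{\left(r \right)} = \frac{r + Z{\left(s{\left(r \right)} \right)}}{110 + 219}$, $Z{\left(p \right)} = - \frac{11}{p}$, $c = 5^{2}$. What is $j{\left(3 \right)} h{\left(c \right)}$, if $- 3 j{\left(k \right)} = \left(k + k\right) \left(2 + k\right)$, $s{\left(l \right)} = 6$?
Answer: $- \frac{695}{987} \approx -0.70415$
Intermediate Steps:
$j{\left(k \right)} = - \frac{2 k \left(2 + k\right)}{3}$ ($j{\left(k \right)} = - \frac{\left(k + k\right) \left(2 + k\right)}{3} = - \frac{2 k \left(2 + k\right)}{3}$)
$c = 25$
$h{\left(r \right)} = - \frac{11}{1974} + \frac{r}{329}$ ($h{\left(r \right)} = \frac{r - \frac{11}{6}}{110 + 219} = \frac{r - \frac{11}{6}}{329} = \left(r - \frac{11}{6}\right) \frac{1}{329} = \left(- \frac{11}{6} + r\right) \frac{1}{329} = - \frac{11}{1974} + \frac{r}{329}$)
$j{\left(3 \right)} h{\left(c \right)} = \left(- \frac{2}{3}\right) 3 \left(2 + 3\right) \left(- \frac{11}{1974} + \frac{1}{329} \cdot 25\right) = \left(- \frac{2}{3}\right) 3 \cdot 5 \left(- \frac{11}{1974} + \frac{25}{329}\right) = \left(-10\right) \frac{139}{1974} = - \frac{695}{987}$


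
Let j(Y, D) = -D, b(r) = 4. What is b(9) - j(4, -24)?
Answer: -20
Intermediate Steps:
b(9) - j(4, -24) = 4 - (-1)*(-24) = 4 - 1*24 = 4 - 24 = -20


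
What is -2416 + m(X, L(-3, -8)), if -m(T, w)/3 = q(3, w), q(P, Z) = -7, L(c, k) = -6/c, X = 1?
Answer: -2395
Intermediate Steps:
m(T, w) = 21 (m(T, w) = -3*(-7) = 21)
-2416 + m(X, L(-3, -8)) = -2416 + 21 = -2395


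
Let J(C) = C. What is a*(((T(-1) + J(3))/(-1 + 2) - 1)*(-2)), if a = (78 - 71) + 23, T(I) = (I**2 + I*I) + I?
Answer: -180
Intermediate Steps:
T(I) = I + 2*I**2 (T(I) = (I**2 + I**2) + I = 2*I**2 + I = I + 2*I**2)
a = 30 (a = 7 + 23 = 30)
a*(((T(-1) + J(3))/(-1 + 2) - 1)*(-2)) = 30*(((-(1 + 2*(-1)) + 3)/(-1 + 2) - 1)*(-2)) = 30*(((-(1 - 2) + 3)/1 - 1)*(-2)) = 30*(((-1*(-1) + 3)*1 - 1)*(-2)) = 30*(((1 + 3)*1 - 1)*(-2)) = 30*((4*1 - 1)*(-2)) = 30*((4 - 1)*(-2)) = 30*(3*(-2)) = 30*(-6) = -180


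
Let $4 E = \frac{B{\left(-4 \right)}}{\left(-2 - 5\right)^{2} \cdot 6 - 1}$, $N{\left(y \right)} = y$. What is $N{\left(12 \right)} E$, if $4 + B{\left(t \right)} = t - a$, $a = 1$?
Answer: $- \frac{27}{293} \approx -0.09215$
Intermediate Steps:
$B{\left(t \right)} = -5 + t$ ($B{\left(t \right)} = -4 + \left(t - 1\right) = -4 + \left(-1 + t\right) = -5 + t$)
$E = - \frac{9}{1172}$ ($E = \frac{\left(-5 - 4\right) \frac{1}{\left(-2 - 5\right)^{2} \cdot 6 - 1}}{4} = \frac{\left(-9\right) \frac{1}{\left(-7\right)^{2} \cdot 6 - 1}}{4} = \frac{\left(-9\right) \frac{1}{49 \cdot 6 - 1}}{4} = \frac{\left(-9\right) \frac{1}{294 - 1}}{4} = \frac{\left(-9\right) \frac{1}{293}}{4} = \frac{1}{4} \left(- \frac{9}{293}\right) = - \frac{9}{1172} \approx -0.0076792$)
$N{\left(12 \right)} E = 12 \left(- \frac{9}{1172}\right) = - \frac{27}{293}$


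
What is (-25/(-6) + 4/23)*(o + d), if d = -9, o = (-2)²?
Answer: -2995/138 ≈ -21.703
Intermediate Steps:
o = 4
(-25/(-6) + 4/23)*(o + d) = (-25/(-6) + 4/23)*(4 - 9) = (-25*(-⅙) + 4*(1/23))*(-5) = (25/6 + 4/23)*(-5) = (599/138)*(-5) = -2995/138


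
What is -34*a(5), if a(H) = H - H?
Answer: 0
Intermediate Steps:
a(H) = 0
-34*a(5) = -34*0 = 0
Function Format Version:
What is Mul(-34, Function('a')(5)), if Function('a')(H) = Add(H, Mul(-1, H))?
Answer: 0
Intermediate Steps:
Function('a')(H) = 0
Mul(-34, Function('a')(5)) = Mul(-34, 0) = 0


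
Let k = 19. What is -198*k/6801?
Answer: -1254/2267 ≈ -0.55315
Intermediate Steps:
-198*k/6801 = -198*19/6801 = -3762*1/6801 = -1254/2267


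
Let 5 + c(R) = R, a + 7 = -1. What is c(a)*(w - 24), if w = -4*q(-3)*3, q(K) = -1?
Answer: 156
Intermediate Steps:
a = -8 (a = -7 - 1 = -8)
c(R) = -5 + R
w = 12 (w = -4*(-1)*3 = 4*3 = 12)
c(a)*(w - 24) = (-5 - 8)*(12 - 24) = -13*(-12) = 156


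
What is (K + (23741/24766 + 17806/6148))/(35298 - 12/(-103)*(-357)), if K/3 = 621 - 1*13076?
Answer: -420928077904/397215125265 ≈ -1.0597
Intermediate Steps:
K = -37365 (K = 3*(621 - 1*13076) = 3*(621 - 13076) = 3*(-12455) = -37365)
(K + (23741/24766 + 17806/6148))/(35298 - 12/(-103)*(-357)) = (-37365 + (23741/24766 + 17806/6148))/(35298 - 12/(-103)*(-357)) = (-37365 + (23741*(1/24766) + 17806*(1/6148)))/(35298 - 12*(-1/103)*(-357)) = (-37365 + (23741/24766 + 307/106))/(35298 + (12/103)*(-357)) = (-37365 + 2529927/656299)/(35298 - 4284/103) = -24520082208/(656299*3631410/103) = -24520082208/656299*103/3631410 = -420928077904/397215125265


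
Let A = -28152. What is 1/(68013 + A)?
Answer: 1/39861 ≈ 2.5087e-5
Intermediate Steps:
1/(68013 + A) = 1/(68013 - 28152) = 1/39861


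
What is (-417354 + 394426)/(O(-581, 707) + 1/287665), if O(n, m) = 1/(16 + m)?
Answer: -1192151648940/72097 ≈ -1.6535e+7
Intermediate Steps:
(-417354 + 394426)/(O(-581, 707) + 1/287665) = (-417354 + 394426)/(1/(16 + 707) + 1/287665) = -22928/(1/723 + 1/287665) = -22928/288388/207981795 = -22928*207981795/288388 = -1192151648940/72097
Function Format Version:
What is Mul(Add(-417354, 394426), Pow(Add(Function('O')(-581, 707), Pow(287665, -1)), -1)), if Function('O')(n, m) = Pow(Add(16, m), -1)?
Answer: Rational(-1192151648940, 72097) ≈ -1.6535e+7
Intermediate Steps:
Mul(Add(-417354, 394426), Pow(Add(Function('O')(-581, 707), Pow(287665, -1)), -1)) = Mul(Add(-417354, 394426), Pow(Add(Pow(Add(16, 707), -1), Pow(287665, -1)), -1)) = Mul(-22928, Pow(Add(Pow(723, -1), Rational(1, 287665)), -1)) = Mul(-22928, Pow(Add(Rational(1, 723), Rational(1, 287665)), -1)) = Mul(-22928, Pow(Rational(288388, 207981795), -1)) = Mul(-22928, Rational(207981795, 288388)) = Rational(-1192151648940, 72097)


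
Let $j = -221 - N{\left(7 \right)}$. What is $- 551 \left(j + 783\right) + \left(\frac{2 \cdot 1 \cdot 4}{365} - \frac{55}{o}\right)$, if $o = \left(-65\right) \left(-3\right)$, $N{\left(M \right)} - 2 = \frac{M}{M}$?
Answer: $- \frac{4384511818}{14235} \approx -3.0801 \cdot 10^{5}$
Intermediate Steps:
$N{\left(M \right)} = 3$ ($N{\left(M \right)} = 2 + \frac{M}{M} = 2 + 1 = 3$)
$j = -224$ ($j = -221 - 3 = -224$)
$o = 195$
$- 551 \left(j + 783\right) + \left(\frac{2 \cdot 1 \cdot 4}{365} - \frac{55}{o}\right) = - 551 \left(-224 + 783\right) - \left(\frac{11}{39} - \frac{2 \cdot 1 \cdot 4}{365}\right) = \left(-551\right) 559 - \left(\frac{11}{39} - 2 \cdot 4 \cdot \frac{1}{365}\right) = -308009 + \left(8 \cdot \frac{1}{365} - \frac{11}{39}\right) = -308009 + \left(\frac{8}{365} - \frac{11}{39}\right) = -308009 - \frac{3703}{14235} = - \frac{4384511818}{14235}$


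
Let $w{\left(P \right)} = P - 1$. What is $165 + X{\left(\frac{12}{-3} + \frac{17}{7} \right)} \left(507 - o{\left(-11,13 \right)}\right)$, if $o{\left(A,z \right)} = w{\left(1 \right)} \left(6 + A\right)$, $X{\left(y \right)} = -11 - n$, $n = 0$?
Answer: $-5412$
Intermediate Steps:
$w{\left(P \right)} = -1 + P$
$X{\left(y \right)} = -11$ ($X{\left(y \right)} = -11 - 0 = -11 + 0 = -11$)
$o{\left(A,z \right)} = 0$ ($o{\left(A,z \right)} = \left(-1 + 1\right) \left(6 + A\right) = 0 \left(6 + A\right) = 0$)
$165 + X{\left(\frac{12}{-3} + \frac{17}{7} \right)} \left(507 - o{\left(-11,13 \right)}\right) = 165 - 11 \left(507 - 0\right) = 165 - 11 \left(507 + 0\right) = 165 - 5577 = -5412$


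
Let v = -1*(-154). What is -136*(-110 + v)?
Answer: -5984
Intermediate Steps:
v = 154
-136*(-110 + v) = -136*(-110 + 154) = -136*44 = -5984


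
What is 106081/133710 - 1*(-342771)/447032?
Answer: 2742750353/1758019080 ≈ 1.5601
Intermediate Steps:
106081/133710 - 1*(-342771)/447032 = 106081*(1/133710) + 342771*(1/447032) = 106081/133710 + 20163/26296 = 2742750353/1758019080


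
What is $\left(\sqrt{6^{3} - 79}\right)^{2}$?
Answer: $137$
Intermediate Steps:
$\left(\sqrt{6^{3} - 79}\right)^{2} = \left(\sqrt{216 - 79}\right)^{2} = \left(\sqrt{137}\right)^{2} = 137$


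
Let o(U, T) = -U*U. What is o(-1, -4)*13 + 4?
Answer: -9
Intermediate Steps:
o(U, T) = -U**2
o(-1, -4)*13 + 4 = -1*(-1)**2*13 + 4 = -1*1*13 + 4 = -1*13 + 4 = -13 + 4 = -9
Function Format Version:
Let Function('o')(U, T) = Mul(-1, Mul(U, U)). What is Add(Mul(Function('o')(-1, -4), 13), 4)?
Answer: -9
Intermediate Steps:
Function('o')(U, T) = Mul(-1, Pow(U, 2))
Add(Mul(Function('o')(-1, -4), 13), 4) = Add(Mul(Mul(-1, Pow(-1, 2)), 13), 4) = Add(Mul(Mul(-1, 1), 13), 4) = Add(Mul(-1, 13), 4) = Add(-13, 4) = -9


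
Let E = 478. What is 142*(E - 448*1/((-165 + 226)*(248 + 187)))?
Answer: 1801026044/26535 ≈ 67874.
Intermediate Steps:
142*(E - 448*1/((-165 + 226)*(248 + 187))) = 142*(478 - 448*1/((-165 + 226)*(248 + 187))) = 142*(478 - 448/(61*435)) = 142*(478 - 448/26535) = 142*(12683282/26535) = 1801026044/26535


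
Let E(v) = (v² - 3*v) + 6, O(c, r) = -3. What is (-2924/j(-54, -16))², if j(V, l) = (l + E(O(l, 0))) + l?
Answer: 534361/4 ≈ 1.3359e+5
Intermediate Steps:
E(v) = 6 + v² - 3*v
j(V, l) = 24 + 2*l (j(V, l) = (l + (6 + (-3)² - 3*(-3))) + l = (l + (6 + 9 + 9)) + l = (l + 24) + l = (24 + l) + l = 24 + 2*l)
(-2924/j(-54, -16))² = (-2924/(24 + 2*(-16)))² = (-2924/(24 - 32))² = (-2924/(-8))² = (-2924*(-1)/8)² = (-1*(-731/2))² = (731/2)² = 534361/4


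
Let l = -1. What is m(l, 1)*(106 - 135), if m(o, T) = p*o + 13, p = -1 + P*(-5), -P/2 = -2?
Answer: -986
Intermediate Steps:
P = 4 (P = -2*(-2) = 4)
p = -21 (p = -1 + 4*(-5) = -1 - 20 = -21)
m(o, T) = 13 - 21*o (m(o, T) = -21*o + 13 = 13 - 21*o)
m(l, 1)*(106 - 135) = (13 - 21*(-1))*(106 - 135) = (13 + 21)*(-29) = 34*(-29) = -986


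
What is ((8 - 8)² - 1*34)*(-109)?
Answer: 3706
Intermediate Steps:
((8 - 8)² - 1*34)*(-109) = (0² - 34)*(-109) = (0 - 34)*(-109) = -34*(-109) = 3706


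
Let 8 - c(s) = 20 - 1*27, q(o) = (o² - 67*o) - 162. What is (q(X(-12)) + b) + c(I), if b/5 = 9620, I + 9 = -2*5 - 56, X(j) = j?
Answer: 48901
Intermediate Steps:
q(o) = -162 + o² - 67*o
I = -75 (I = -9 + (-2*5 - 56) = -9 + (-10 - 56) = -9 - 66 = -75)
b = 48100 (b = 5*9620 = 48100)
c(s) = 15 (c(s) = 8 - (20 - 1*27) = 8 - (20 - 27) = 8 - 1*(-7) = 8 + 7 = 15)
(q(X(-12)) + b) + c(I) = ((-162 + (-12)² - 67*(-12)) + 48100) + 15 = ((-162 + 144 + 804) + 48100) + 15 = (786 + 48100) + 15 = 48886 + 15 = 48901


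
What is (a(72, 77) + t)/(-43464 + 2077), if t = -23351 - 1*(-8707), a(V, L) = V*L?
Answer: 9100/41387 ≈ 0.21988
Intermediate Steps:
a(V, L) = L*V
t = -14644 (t = -23351 + 8707 = -14644)
(a(72, 77) + t)/(-43464 + 2077) = (77*72 - 14644)/(-43464 + 2077) = (5544 - 14644)/(-41387) = -9100*(-1/41387) = 9100/41387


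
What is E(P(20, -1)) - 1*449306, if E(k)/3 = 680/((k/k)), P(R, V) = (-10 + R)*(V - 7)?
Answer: -447266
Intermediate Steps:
P(R, V) = (-10 + R)*(-7 + V)
E(k) = 2040 (E(k) = 3*(680/((k/k))) = 3*(680/1) = 3*(680*1) = 3*680 = 2040)
E(P(20, -1)) - 1*449306 = 2040 - 1*449306 = 2040 - 449306 = -447266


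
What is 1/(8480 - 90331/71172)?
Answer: 71172/603448229 ≈ 0.00011794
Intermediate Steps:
1/(8480 - 90331/71172) = 1/(603448229/71172) = 71172/603448229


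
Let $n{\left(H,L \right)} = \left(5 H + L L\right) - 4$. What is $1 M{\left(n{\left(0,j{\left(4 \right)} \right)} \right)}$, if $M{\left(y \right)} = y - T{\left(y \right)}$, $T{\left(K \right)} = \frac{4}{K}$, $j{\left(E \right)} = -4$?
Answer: $\frac{35}{3} \approx 11.667$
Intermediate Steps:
$n{\left(H,L \right)} = -4 + L^{2} + 5 H$ ($n{\left(H,L \right)} = \left(5 H + L^{2}\right) - 4 = \left(L^{2} + 5 H\right) - 4 = -4 + L^{2} + 5 H$)
$M{\left(y \right)} = y - \frac{4}{y}$
$1 M{\left(n{\left(0,j{\left(4 \right)} \right)} \right)} = 1 \left(\left(-4 + \left(-4\right)^{2} + 5 \cdot 0\right) - \frac{4}{-4 + \left(-4\right)^{2} + 5 \cdot 0}\right) = 1 \left(\left(-4 + 16 + 0\right) - \frac{4}{-4 + 16 + 0}\right) = 1 \left(12 - \frac{4}{12}\right) = 1 \left(12 - \frac{1}{3}\right) = 1 \cdot \frac{35}{3} = \frac{35}{3}$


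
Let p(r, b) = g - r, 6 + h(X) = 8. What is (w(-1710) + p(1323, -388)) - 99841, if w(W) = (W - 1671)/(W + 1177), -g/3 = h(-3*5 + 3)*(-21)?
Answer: -53849873/533 ≈ -1.0103e+5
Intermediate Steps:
h(X) = 2 (h(X) = -6 + 8 = 2)
g = 126 (g = -6*(-21) = -3*(-42) = 126)
p(r, b) = 126 - r
w(W) = (-1671 + W)/(1177 + W)
(w(-1710) + p(1323, -388)) - 99841 = ((-1671 - 1710)/(1177 - 1710) + (126 - 1*1323)) - 99841 = (-3381/(-533) + (126 - 1323)) - 99841 = (-1/533*(-3381) - 1197) - 99841 = (3381/533 - 1197) - 99841 = -634620/533 - 99841 = -53849873/533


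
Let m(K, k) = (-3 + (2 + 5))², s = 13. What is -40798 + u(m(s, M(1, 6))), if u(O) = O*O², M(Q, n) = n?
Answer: -36702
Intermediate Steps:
m(K, k) = 16 (m(K, k) = (-3 + 7)² = 4² = 16)
u(O) = O³
-40798 + u(m(s, M(1, 6))) = -40798 + 16³ = -40798 + 4096 = -36702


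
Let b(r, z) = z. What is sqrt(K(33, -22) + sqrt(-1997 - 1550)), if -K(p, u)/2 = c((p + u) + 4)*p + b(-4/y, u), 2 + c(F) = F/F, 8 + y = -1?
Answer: sqrt(110 + I*sqrt(3547)) ≈ 10.842 + 2.7466*I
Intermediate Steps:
y = -9 (y = -8 - 1 = -9)
c(F) = -1 (c(F) = -2 + F/F = -2 + 1 = -1)
K(p, u) = -2*u + 2*p (K(p, u) = -2*(-p + u) = -2*(u - p) = -2*u + 2*p)
sqrt(K(33, -22) + sqrt(-1997 - 1550)) = sqrt((-2*(-22) + 2*33) + sqrt(-1997 - 1550)) = sqrt((44 + 66) + sqrt(-3547)) = sqrt(110 + I*sqrt(3547))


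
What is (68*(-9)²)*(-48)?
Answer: -264384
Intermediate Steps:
(68*(-9)²)*(-48) = (68*81)*(-48) = 5508*(-48) = -264384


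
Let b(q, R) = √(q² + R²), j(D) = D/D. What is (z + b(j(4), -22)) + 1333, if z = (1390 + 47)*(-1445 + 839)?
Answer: -869489 + √485 ≈ -8.6947e+5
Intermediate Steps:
j(D) = 1
b(q, R) = √(R² + q²)
z = -870822 (z = 1437*(-606) = -870822)
(z + b(j(4), -22)) + 1333 = (-870822 + √((-22)² + 1²)) + 1333 = (-870822 + √(484 + 1)) + 1333 = (-870822 + √485) + 1333 = -869489 + √485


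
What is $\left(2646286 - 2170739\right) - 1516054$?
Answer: $-1040507$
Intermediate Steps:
$\left(2646286 - 2170739\right) - 1516054 = 475547 - 1516054 = -1040507$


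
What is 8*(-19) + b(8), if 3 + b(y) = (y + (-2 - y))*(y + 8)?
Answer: -187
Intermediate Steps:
b(y) = -19 - 2*y (b(y) = -3 + (y + (-2 - y))*(y + 8) = -3 - 2*(8 + y) = -3 + (-16 - 2*y) = -19 - 2*y)
8*(-19) + b(8) = 8*(-19) + (-19 - 2*8) = -152 + (-19 - 16) = -152 - 35 = -187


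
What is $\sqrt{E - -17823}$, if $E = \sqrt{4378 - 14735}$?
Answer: $\sqrt{17823 + i \sqrt{10357}} \approx 133.5 + 0.3811 i$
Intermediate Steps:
$E = i \sqrt{10357}$ ($E = \sqrt{-10357} = i \sqrt{10357} \approx 101.77 i$)
$\sqrt{E - -17823} = \sqrt{i \sqrt{10357} - -17823} = \sqrt{i \sqrt{10357} + 17823} = \sqrt{17823 + i \sqrt{10357}}$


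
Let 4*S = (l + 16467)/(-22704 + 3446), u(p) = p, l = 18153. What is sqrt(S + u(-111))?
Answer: 3*I*sqrt(4592590066)/19258 ≈ 10.557*I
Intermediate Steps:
S = -8655/19258 (S = ((18153 + 16467)/(-22704 + 3446))/4 = (34620/(-19258))/4 = (34620*(-1/19258))/4 = (1/4)*(-17310/9629) = -8655/19258 ≈ -0.44942)
sqrt(S + u(-111)) = sqrt(-8655/19258 - 111) = sqrt(-2146293/19258) = 3*I*sqrt(4592590066)/19258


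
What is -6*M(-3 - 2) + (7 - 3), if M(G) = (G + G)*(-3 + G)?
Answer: -476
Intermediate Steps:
M(G) = 2*G*(-3 + G) (M(G) = (2*G)*(-3 + G) = 2*G*(-3 + G))
-6*M(-3 - 2) + (7 - 3) = -12*(-3 - 2)*(-3 + (-3 - 2)) + (7 - 3) = -12*(-5)*(-3 - 5) + 4 = -12*(-5)*(-8) + 4 = -6*80 + 4 = -480 + 4 = -476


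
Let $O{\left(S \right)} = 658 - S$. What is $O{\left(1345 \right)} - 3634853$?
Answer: $-3635540$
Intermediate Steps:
$O{\left(1345 \right)} - 3634853 = \left(658 - 1345\right) - 3634853 = -687 - 3634853 = -3635540$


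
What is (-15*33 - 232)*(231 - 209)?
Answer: -15994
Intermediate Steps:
(-15*33 - 232)*(231 - 209) = (-495 - 232)*22 = -727*22 = -15994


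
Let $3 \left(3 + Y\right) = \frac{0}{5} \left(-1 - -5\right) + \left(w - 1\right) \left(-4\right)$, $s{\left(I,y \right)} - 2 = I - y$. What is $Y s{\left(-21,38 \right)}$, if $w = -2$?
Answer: $-57$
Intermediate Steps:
$s{\left(I,y \right)} = 2 + I - y$ ($s{\left(I,y \right)} = 2 + \left(I - y\right) = 2 + I - y$)
$Y = 1$ ($Y = -3 + \frac{\frac{0}{5} \left(-1 - -5\right) + \left(-2 - 1\right) \left(-4\right)}{3} = -3 + \frac{0 \cdot \frac{1}{5} \left(-1 + 5\right) - -12}{3} = -3 + \frac{0 \cdot 4 + 12}{3} = -3 + \frac{0 + 12}{3} = -3 + \frac{1}{3} \cdot 12 = -3 + 4 = 1$)
$Y s{\left(-21,38 \right)} = 1 \left(2 - 21 - 38\right) = 1 \left(-57\right) = -57$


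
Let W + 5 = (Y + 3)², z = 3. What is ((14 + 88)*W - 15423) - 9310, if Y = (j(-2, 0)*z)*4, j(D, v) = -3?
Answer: 85835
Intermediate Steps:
Y = -36 (Y = -3*3*4 = -9*4 = -36)
W = 1084 (W = -5 + (-36 + 3)² = -5 + (-33)² = -5 + 1089 = 1084)
((14 + 88)*W - 15423) - 9310 = ((14 + 88)*1084 - 15423) - 9310 = (102*1084 - 15423) - 9310 = (110568 - 15423) - 9310 = 95145 - 9310 = 85835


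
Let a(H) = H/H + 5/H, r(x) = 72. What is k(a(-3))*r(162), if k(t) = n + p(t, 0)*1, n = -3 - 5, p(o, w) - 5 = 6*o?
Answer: -504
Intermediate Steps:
p(o, w) = 5 + 6*o
n = -8
a(H) = 1 + 5/H
k(t) = -3 + 6*t (k(t) = -8 + (5 + 6*t)*1 = -8 + (5 + 6*t) = -3 + 6*t)
k(a(-3))*r(162) = (-3 + 6*((5 - 3)/(-3)))*72 = (-3 + 6*(-1/3*2))*72 = (-3 + 6*(-2/3))*72 = (-3 - 4)*72 = -7*72 = -504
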